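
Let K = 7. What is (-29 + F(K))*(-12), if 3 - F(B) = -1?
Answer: 300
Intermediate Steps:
F(B) = 4 (F(B) = 3 - 1*(-1) = 3 + 1 = 4)
(-29 + F(K))*(-12) = (-29 + 4)*(-12) = -25*(-12) = 300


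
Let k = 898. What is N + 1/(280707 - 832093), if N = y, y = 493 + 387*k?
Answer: 191892804333/551386 ≈ 3.4802e+5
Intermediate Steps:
y = 348019 (y = 493 + 387*898 = 493 + 347526 = 348019)
N = 348019
N + 1/(280707 - 832093) = 348019 + 1/(280707 - 832093) = 348019 + 1/(-551386) = 348019 - 1/551386 = 191892804333/551386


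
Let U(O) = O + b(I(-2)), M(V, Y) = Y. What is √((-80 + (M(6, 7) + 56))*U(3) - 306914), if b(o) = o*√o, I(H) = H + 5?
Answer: √(-306965 - 51*√3) ≈ 554.12*I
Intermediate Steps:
I(H) = 5 + H
b(o) = o^(3/2)
U(O) = O + 3*√3 (U(O) = O + (5 - 2)^(3/2) = O + 3^(3/2) = O + 3*√3)
√((-80 + (M(6, 7) + 56))*U(3) - 306914) = √((-80 + (7 + 56))*(3 + 3*√3) - 306914) = √((-80 + 63)*(3 + 3*√3) - 306914) = √(-17*(3 + 3*√3) - 306914) = √((-51 - 51*√3) - 306914) = √(-306965 - 51*√3)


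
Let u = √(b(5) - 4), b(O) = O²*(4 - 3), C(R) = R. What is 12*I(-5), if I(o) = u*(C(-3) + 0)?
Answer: -36*√21 ≈ -164.97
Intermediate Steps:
b(O) = O² (b(O) = O²*1 = O²)
u = √21 (u = √(5² - 4) = √(25 - 4) = √21 ≈ 4.5826)
I(o) = -3*√21 (I(o) = √21*(-3 + 0) = √21*(-3) = -3*√21)
12*I(-5) = 12*(-3*√21) = -36*√21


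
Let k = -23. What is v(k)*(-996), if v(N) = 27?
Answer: -26892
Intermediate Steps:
v(k)*(-996) = 27*(-996) = -26892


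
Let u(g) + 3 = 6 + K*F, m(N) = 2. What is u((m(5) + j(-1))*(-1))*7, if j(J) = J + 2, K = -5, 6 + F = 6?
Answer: 21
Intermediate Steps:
F = 0 (F = -6 + 6 = 0)
j(J) = 2 + J
u(g) = 3 (u(g) = -3 + (6 - 5*0) = -3 + (6 + 0) = -3 + 6 = 3)
u((m(5) + j(-1))*(-1))*7 = 3*7 = 21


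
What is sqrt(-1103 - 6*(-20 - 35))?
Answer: I*sqrt(773) ≈ 27.803*I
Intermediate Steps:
sqrt(-1103 - 6*(-20 - 35)) = sqrt(-1103 - 6*(-55)) = sqrt(-1103 + 330) = sqrt(-773) = I*sqrt(773)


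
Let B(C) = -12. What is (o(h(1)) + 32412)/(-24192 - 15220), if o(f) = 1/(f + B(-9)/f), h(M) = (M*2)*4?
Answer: -210679/256178 ≈ -0.82239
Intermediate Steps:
h(M) = 8*M (h(M) = (2*M)*4 = 8*M)
o(f) = 1/(f - 12/f)
(o(h(1)) + 32412)/(-24192 - 15220) = ((8*1)/(-12 + (8*1)**2) + 32412)/(-24192 - 15220) = (8/(-12 + 8**2) + 32412)/(-39412) = (8/(-12 + 64) + 32412)*(-1/39412) = (8/52 + 32412)*(-1/39412) = (8*(1/52) + 32412)*(-1/39412) = (2/13 + 32412)*(-1/39412) = (421358/13)*(-1/39412) = -210679/256178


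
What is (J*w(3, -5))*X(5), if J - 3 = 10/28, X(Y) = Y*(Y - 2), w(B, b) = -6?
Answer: -2115/7 ≈ -302.14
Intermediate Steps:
X(Y) = Y*(-2 + Y)
J = 47/14 (J = 3 + 10/28 = 3 + 10*(1/28) = 3 + 5/14 = 47/14 ≈ 3.3571)
(J*w(3, -5))*X(5) = ((47/14)*(-6))*(5*(-2 + 5)) = -705*3/7 = -141/7*15 = -2115/7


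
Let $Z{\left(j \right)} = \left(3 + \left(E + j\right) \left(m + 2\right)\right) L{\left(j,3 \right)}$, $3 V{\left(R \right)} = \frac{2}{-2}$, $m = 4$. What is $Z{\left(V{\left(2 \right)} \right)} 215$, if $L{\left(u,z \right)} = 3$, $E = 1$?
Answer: $4515$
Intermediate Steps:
$V{\left(R \right)} = - \frac{1}{3}$ ($V{\left(R \right)} = \frac{2 \frac{1}{-2}}{3} = \frac{2 \left(- \frac{1}{2}\right)}{3} = \frac{1}{3} \left(-1\right) = - \frac{1}{3}$)
$Z{\left(j \right)} = 27 + 18 j$ ($Z{\left(j \right)} = \left(3 + \left(1 + j\right) \left(4 + 2\right)\right) 3 = \left(3 + \left(1 + j\right) 6\right) 3 = \left(3 + \left(6 + 6 j\right)\right) 3 = \left(9 + 6 j\right) 3 = 27 + 18 j$)
$Z{\left(V{\left(2 \right)} \right)} 215 = \left(27 + 18 \left(- \frac{1}{3}\right)\right) 215 = \left(27 - 6\right) 215 = 21 \cdot 215 = 4515$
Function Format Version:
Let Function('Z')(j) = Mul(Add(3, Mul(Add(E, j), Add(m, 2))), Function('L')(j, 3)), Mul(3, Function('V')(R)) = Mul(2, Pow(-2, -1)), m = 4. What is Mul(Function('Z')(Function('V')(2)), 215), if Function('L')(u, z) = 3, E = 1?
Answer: 4515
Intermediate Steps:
Function('V')(R) = Rational(-1, 3) (Function('V')(R) = Mul(Rational(1, 3), Mul(2, Pow(-2, -1))) = Mul(Rational(1, 3), Mul(2, Rational(-1, 2))) = Mul(Rational(1, 3), -1) = Rational(-1, 3))
Function('Z')(j) = Add(27, Mul(18, j)) (Function('Z')(j) = Mul(Add(3, Mul(Add(1, j), Add(4, 2))), 3) = Mul(Add(3, Mul(Add(1, j), 6)), 3) = Mul(Add(3, Add(6, Mul(6, j))), 3) = Mul(Add(9, Mul(6, j)), 3) = Add(27, Mul(18, j)))
Mul(Function('Z')(Function('V')(2)), 215) = Mul(Add(27, Mul(18, Rational(-1, 3))), 215) = Mul(Add(27, -6), 215) = Mul(21, 215) = 4515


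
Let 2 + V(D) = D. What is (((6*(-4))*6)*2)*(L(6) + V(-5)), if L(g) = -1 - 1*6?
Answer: 4032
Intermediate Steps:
V(D) = -2 + D
L(g) = -7 (L(g) = -1 - 6 = -7)
(((6*(-4))*6)*2)*(L(6) + V(-5)) = (((6*(-4))*6)*2)*(-7 + (-2 - 5)) = (-24*6*2)*(-7 - 7) = -144*2*(-14) = -288*(-14) = 4032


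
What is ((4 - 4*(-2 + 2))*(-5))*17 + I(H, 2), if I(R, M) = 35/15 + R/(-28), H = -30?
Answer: -14137/42 ≈ -336.60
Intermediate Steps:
I(R, M) = 7/3 - R/28 (I(R, M) = 35*(1/15) + R*(-1/28) = 7/3 - R/28)
((4 - 4*(-2 + 2))*(-5))*17 + I(H, 2) = ((4 - 4*(-2 + 2))*(-5))*17 + (7/3 - 1/28*(-30)) = ((4 - 4*0)*(-5))*17 + (7/3 + 15/14) = ((4 + 0)*(-5))*17 + 143/42 = (4*(-5))*17 + 143/42 = -20*17 + 143/42 = -340 + 143/42 = -14137/42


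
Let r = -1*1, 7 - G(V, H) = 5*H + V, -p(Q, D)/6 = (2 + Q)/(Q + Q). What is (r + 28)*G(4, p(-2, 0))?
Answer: 81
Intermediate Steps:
p(Q, D) = -3*(2 + Q)/Q (p(Q, D) = -6*(2 + Q)/(Q + Q) = -6*(2 + Q)/(2*Q) = -6*(2 + Q)*1/(2*Q) = -3*(2 + Q)/Q)
G(V, H) = 7 - V - 5*H (G(V, H) = 7 - (5*H + V) = 7 - (V + 5*H) = 7 + (-V - 5*H) = 7 - V - 5*H)
r = -1
(r + 28)*G(4, p(-2, 0)) = (-1 + 28)*(7 - 1*4 - 5*(-3 - 6/(-2))) = 27*(7 - 4 - 5*(-3 - 6*(-1/2))) = 27*(7 - 4 - 5*(-3 + 3)) = 27*(7 - 4 - 5*0) = 27*(7 - 4 + 0) = 27*3 = 81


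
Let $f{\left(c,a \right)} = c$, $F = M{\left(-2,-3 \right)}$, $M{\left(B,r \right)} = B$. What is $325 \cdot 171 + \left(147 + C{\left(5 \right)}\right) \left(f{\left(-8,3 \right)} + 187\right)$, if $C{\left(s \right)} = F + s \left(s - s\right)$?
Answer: $81530$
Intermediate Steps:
$F = -2$
$C{\left(s \right)} = -2$ ($C{\left(s \right)} = -2 + s \left(s - s\right) = -2 + s 0 = -2 + 0 = -2$)
$325 \cdot 171 + \left(147 + C{\left(5 \right)}\right) \left(f{\left(-8,3 \right)} + 187\right) = 325 \cdot 171 + \left(147 - 2\right) \left(-8 + 187\right) = 55575 + 145 \cdot 179 = 55575 + 25955 = 81530$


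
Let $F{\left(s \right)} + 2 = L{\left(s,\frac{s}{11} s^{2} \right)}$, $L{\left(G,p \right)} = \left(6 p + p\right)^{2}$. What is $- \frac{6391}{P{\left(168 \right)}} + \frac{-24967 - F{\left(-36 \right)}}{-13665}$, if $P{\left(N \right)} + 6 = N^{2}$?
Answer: $\frac{1003290808852369}{15552491790} \approx 64510.0$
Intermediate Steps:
$L{\left(G,p \right)} = 49 p^{2}$ ($L{\left(G,p \right)} = \left(7 p\right)^{2} = 49 p^{2}$)
$F{\left(s \right)} = -2 + \frac{49 s^{6}}{121}$ ($F{\left(s \right)} = -2 + 49 \left(\frac{s}{11} s^{2}\right)^{2} = -2 + 49 \left(\frac{s^{3}}{11}\right)^{2} = -2 + 49 \frac{s^{6}}{121} = -2 + \frac{49 s^{6}}{121}$)
$P{\left(N \right)} = -6 + N^{2}$
$- \frac{6391}{P{\left(168 \right)}} + \frac{-24967 - F{\left(-36 \right)}}{-13665} = - \frac{6391}{-6 + 168^{2}} + \frac{-24967 - \left(-2 + \frac{49 \left(-36\right)^{6}}{121}\right)}{-13665} = - \frac{6391}{-6 + 28224} + \left(-24967 - \left(-2 + \frac{49}{121} \cdot 2176782336\right)\right) \left(- \frac{1}{13665}\right) = - \frac{6391}{28218} + \left(-24967 - \left(-2 + \frac{106662334464}{121}\right)\right) \left(- \frac{1}{13665}\right) = \left(-6391\right) \frac{1}{28218} + \left(-24967 - \frac{106662334222}{121}\right) \left(- \frac{1}{13665}\right) = - \frac{6391}{28218} + \left(-24967 - \frac{106662334222}{121}\right) \left(- \frac{1}{13665}\right) = - \frac{6391}{28218} - - \frac{106665355229}{1653465} = - \frac{6391}{28218} + \frac{106665355229}{1653465} = \frac{1003290808852369}{15552491790}$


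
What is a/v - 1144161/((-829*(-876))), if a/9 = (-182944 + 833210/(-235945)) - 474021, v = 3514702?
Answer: -65397847218361455/20074127073309052 ≈ -3.2578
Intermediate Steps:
a = -279015192243/47189 (a = 9*((-182944 + 833210/(-235945)) - 474021) = 9*((-182944 + 833210*(-1/235945)) - 474021) = 9*((-182944 - 166642/47189) - 474021) = 9*(-8633111058/47189 - 474021) = 9*(-31001688027/47189) = -279015192243/47189 ≈ -5.9127e+6)
a/v - 1144161/((-829*(-876))) = -279015192243/47189/3514702 - 1144161/((-829*(-876))) = -279015192243/47189*1/3514702 - 1144161/726204 = -279015192243/165855272678 - 1144161*1/726204 = -279015192243/165855272678 - 381387/242068 = -65397847218361455/20074127073309052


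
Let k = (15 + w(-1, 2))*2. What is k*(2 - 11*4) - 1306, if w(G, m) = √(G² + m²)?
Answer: -2566 - 84*√5 ≈ -2753.8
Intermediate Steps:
k = 30 + 2*√5 (k = (15 + √((-1)² + 2²))*2 = (15 + √(1 + 4))*2 = (15 + √5)*2 = 30 + 2*√5 ≈ 34.472)
k*(2 - 11*4) - 1306 = (30 + 2*√5)*(2 - 11*4) - 1306 = (30 + 2*√5)*(2 - 44) - 1306 = (30 + 2*√5)*(-42) - 1306 = (-1260 - 84*√5) - 1306 = -2566 - 84*√5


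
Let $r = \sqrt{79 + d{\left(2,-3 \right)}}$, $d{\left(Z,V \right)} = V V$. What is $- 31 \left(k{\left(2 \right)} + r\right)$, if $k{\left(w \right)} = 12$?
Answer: $-372 - 62 \sqrt{22} \approx -662.81$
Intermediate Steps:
$d{\left(Z,V \right)} = V^{2}$
$r = 2 \sqrt{22}$ ($r = \sqrt{79 + \left(-3\right)^{2}} = \sqrt{79 + 9} = \sqrt{88} = 2 \sqrt{22} \approx 9.3808$)
$- 31 \left(k{\left(2 \right)} + r\right) = - 31 \left(12 + 2 \sqrt{22}\right) = -372 - 62 \sqrt{22}$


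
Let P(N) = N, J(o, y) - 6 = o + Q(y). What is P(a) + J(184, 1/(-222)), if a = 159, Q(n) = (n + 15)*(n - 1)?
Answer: 16457749/49284 ≈ 333.94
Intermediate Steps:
Q(n) = (-1 + n)*(15 + n) (Q(n) = (15 + n)*(-1 + n) = (-1 + n)*(15 + n))
J(o, y) = -9 + o + y**2 + 14*y (J(o, y) = 6 + (o + (-15 + y**2 + 14*y)) = 6 + (-15 + o + y**2 + 14*y) = -9 + o + y**2 + 14*y)
P(a) + J(184, 1/(-222)) = 159 + (-9 + 184 + (1/(-222))**2 + 14/(-222)) = 159 + (-9 + 184 + (-1/222)**2 + 14*(-1/222)) = 159 + (-9 + 184 + 1/49284 - 7/111) = 159 + 8621593/49284 = 16457749/49284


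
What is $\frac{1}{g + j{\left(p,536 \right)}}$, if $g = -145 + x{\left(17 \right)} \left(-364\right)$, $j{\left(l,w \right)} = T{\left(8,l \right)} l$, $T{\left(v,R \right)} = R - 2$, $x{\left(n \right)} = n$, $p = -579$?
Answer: $\frac{1}{330066} \approx 3.0297 \cdot 10^{-6}$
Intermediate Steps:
$T{\left(v,R \right)} = -2 + R$ ($T{\left(v,R \right)} = R - 2 = -2 + R$)
$j{\left(l,w \right)} = l \left(-2 + l\right)$ ($j{\left(l,w \right)} = \left(-2 + l\right) l = l \left(-2 + l\right)$)
$g = -6333$ ($g = -145 + 17 \left(-364\right) = -145 - 6188 = -6333$)
$\frac{1}{g + j{\left(p,536 \right)}} = \frac{1}{-6333 - 579 \left(-2 - 579\right)} = \frac{1}{-6333 - -336399} = \frac{1}{-6333 + 336399} = \frac{1}{330066}$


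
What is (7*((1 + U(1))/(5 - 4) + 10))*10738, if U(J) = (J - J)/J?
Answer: 826826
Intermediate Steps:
U(J) = 0 (U(J) = 0/J = 0)
(7*((1 + U(1))/(5 - 4) + 10))*10738 = (7*((1 + 0)/(5 - 4) + 10))*10738 = (7*(1/1 + 10))*10738 = (7*(1*1 + 10))*10738 = (7*(1 + 10))*10738 = (7*11)*10738 = 77*10738 = 826826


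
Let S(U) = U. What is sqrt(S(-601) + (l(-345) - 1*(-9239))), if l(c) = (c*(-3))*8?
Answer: sqrt(16918) ≈ 130.07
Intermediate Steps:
l(c) = -24*c (l(c) = -3*c*8 = -24*c)
sqrt(S(-601) + (l(-345) - 1*(-9239))) = sqrt(-601 + (-24*(-345) - 1*(-9239))) = sqrt(-601 + (8280 + 9239)) = sqrt(-601 + 17519) = sqrt(16918)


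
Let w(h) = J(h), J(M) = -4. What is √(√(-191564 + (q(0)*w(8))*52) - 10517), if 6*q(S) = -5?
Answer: √(-94653 + 474*I*√69)/3 ≈ 2.1325 + 102.57*I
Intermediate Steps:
w(h) = -4
q(S) = -⅚ (q(S) = (⅙)*(-5) = -⅚)
√(√(-191564 + (q(0)*w(8))*52) - 10517) = √(√(-191564 - ⅚*(-4)*52) - 10517) = √(√(-191564 + (10/3)*52) - 10517) = √(√(-191564 + 520/3) - 10517) = √(√(-574172/3) - 10517) = √(158*I*√69/3 - 10517) = √(-10517 + 158*I*√69/3)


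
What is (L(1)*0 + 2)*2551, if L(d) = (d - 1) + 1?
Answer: 5102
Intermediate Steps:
L(d) = d (L(d) = (-1 + d) + 1 = d)
(L(1)*0 + 2)*2551 = (1*0 + 2)*2551 = (0 + 2)*2551 = 2*2551 = 5102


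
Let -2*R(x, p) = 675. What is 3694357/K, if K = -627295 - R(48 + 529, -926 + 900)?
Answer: -7388714/1253915 ≈ -5.8925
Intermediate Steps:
R(x, p) = -675/2 (R(x, p) = -½*675 = -675/2)
K = -1253915/2 (K = -627295 - 1*(-675/2) = -627295 + 675/2 = -1253915/2 ≈ -6.2696e+5)
3694357/K = 3694357/(-1253915/2) = 3694357*(-2/1253915) = -7388714/1253915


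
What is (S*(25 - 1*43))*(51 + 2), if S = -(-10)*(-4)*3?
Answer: 114480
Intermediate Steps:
S = -120 (S = -2*20*3 = -40*3 = -120)
(S*(25 - 1*43))*(51 + 2) = (-120*(25 - 1*43))*(51 + 2) = -120*(25 - 43)*53 = -120*(-18)*53 = 2160*53 = 114480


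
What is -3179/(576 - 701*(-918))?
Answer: -289/58554 ≈ -0.0049356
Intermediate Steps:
-3179/(576 - 701*(-918)) = -3179/(576 + 643518) = -3179/644094 = -3179*1/644094 = -289/58554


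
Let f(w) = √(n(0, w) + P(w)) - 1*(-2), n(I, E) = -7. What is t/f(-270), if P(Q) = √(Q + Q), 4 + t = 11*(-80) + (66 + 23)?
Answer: -795/(2 + √(-7 + 6*I*√15)) ≈ -98.095 + 78.542*I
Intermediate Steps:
t = -795 (t = -4 + (11*(-80) + (66 + 23)) = -4 + (-880 + 89) = -4 - 791 = -795)
P(Q) = √2*√Q (P(Q) = √(2*Q) = √2*√Q)
f(w) = 2 + √(-7 + √2*√w) (f(w) = √(-7 + √2*√w) - 1*(-2) = √(-7 + √2*√w) + 2 = 2 + √(-7 + √2*√w))
t/f(-270) = -795/(2 + √(-7 + √2*√(-270))) = -795/(2 + √(-7 + √2*(3*I*√30))) = -795/(2 + √(-7 + 6*I*√15))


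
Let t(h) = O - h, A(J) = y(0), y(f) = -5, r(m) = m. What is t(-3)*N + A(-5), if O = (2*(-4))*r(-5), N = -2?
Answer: -91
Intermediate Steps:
O = 40 (O = (2*(-4))*(-5) = -8*(-5) = 40)
A(J) = -5
t(h) = 40 - h
t(-3)*N + A(-5) = (40 - 1*(-3))*(-2) - 5 = (40 + 3)*(-2) - 5 = 43*(-2) - 5 = -86 - 5 = -91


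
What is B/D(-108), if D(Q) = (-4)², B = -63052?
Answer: -15763/4 ≈ -3940.8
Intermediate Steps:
D(Q) = 16
B/D(-108) = -63052/16 = -63052*1/16 = -15763/4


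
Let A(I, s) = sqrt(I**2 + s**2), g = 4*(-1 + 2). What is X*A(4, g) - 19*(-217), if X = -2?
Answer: 4123 - 8*sqrt(2) ≈ 4111.7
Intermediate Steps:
g = 4 (g = 4*1 = 4)
X*A(4, g) - 19*(-217) = -2*sqrt(4**2 + 4**2) - 19*(-217) = -2*sqrt(16 + 16) + 4123 = -8*sqrt(2) + 4123 = 4123 - 8*sqrt(2)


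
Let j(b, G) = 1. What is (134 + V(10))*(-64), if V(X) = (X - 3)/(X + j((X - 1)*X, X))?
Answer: -94784/11 ≈ -8616.7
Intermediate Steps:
V(X) = (-3 + X)/(1 + X) (V(X) = (X - 3)/(X + 1) = (-3 + X)/(1 + X))
(134 + V(10))*(-64) = (134 + (-3 + 10)/(1 + 10))*(-64) = (134 + 7/11)*(-64) = (1481/11)*(-64) = -94784/11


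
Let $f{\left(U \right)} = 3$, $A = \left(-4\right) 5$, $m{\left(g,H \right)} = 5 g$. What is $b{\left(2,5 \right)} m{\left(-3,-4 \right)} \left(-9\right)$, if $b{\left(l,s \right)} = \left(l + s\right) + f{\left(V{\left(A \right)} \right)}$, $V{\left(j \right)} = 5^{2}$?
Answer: $1350$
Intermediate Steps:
$A = -20$
$V{\left(j \right)} = 25$
$b{\left(l,s \right)} = 3 + l + s$ ($b{\left(l,s \right)} = \left(l + s\right) + 3 = 3 + l + s$)
$b{\left(2,5 \right)} m{\left(-3,-4 \right)} \left(-9\right) = \left(3 + 2 + 5\right) 5 \left(-3\right) \left(-9\right) = 10 \left(-15\right) \left(-9\right) = \left(-150\right) \left(-9\right) = 1350$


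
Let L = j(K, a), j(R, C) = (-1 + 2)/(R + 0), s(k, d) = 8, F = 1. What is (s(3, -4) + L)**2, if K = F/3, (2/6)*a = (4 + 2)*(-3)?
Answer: 121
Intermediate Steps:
a = -54 (a = 3*((4 + 2)*(-3)) = 3*(6*(-3)) = 3*(-18) = -54)
K = 1/3 ≈ 0.33333
j(R, C) = 1/R
L = 3 (L = 1/(1/3) = 3)
(s(3, -4) + L)**2 = (8 + 3)**2 = 11**2 = 121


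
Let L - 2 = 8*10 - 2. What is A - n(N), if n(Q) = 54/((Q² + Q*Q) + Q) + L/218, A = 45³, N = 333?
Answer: 245126264561/2690011 ≈ 91125.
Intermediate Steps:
L = 80 (L = 2 + (8*10 - 2) = 2 + (80 - 2) = 2 + 78 = 80)
A = 91125
n(Q) = 40/109 + 54/(Q + 2*Q²) (n(Q) = 54/((Q² + Q*Q) + Q) + 80/218 = 54/((Q² + Q²) + Q) + 80*(1/218) = 54/(2*Q² + Q) + 40/109 = 54/(Q + 2*Q²) + 40/109 = 40/109 + 54/(Q + 2*Q²))
A - n(N) = 91125 - 2*(2943 + 20*333 + 40*333²)/(109*333*(1 + 2*333)) = 91125 - 2*(2943 + 6660 + 40*110889)/(109*333*(1 + 666)) = 91125 - 2*(2943 + 6660 + 4435560)/(109*333*667) = 91125 - 2*4445163/(109*333*667) = 91125 - 1*987814/2690011 = 91125 - 987814/2690011 = 245126264561/2690011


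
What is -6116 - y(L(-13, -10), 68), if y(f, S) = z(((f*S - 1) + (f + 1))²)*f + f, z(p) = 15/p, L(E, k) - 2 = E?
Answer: -106574980/17457 ≈ -6105.0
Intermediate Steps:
L(E, k) = 2 + E
y(f, S) = f + 15*f/(f + S*f)² (y(f, S) = (15/(((f*S - 1) + (f + 1))²))*f + f = (15/(((S*f - 1) + (1 + f))²))*f + f = (15/(((-1 + S*f) + (1 + f))²))*f + f = (15/((f + S*f)²))*f + f = (15/(f + S*f)²)*f + f = 15*f/(f + S*f)² + f = f + 15*f/(f + S*f)²)
-6116 - y(L(-13, -10), 68) = -6116 - ((2 - 13) + 15/((2 - 13)*(1 + 68)²)) = -6116 - (-11 + 15/(-11*69²)) = -6116 - (-11 + 15*(-1/11)*(1/4761)) = -6116 - (-11 - 5/17457) = -6116 - 1*(-192032/17457) = -6116 + 192032/17457 = -106574980/17457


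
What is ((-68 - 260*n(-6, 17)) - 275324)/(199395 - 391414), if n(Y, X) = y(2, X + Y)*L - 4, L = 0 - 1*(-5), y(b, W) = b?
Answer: 276952/192019 ≈ 1.4423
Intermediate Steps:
L = 5 (L = 0 + 5 = 5)
n(Y, X) = 6 (n(Y, X) = 2*5 - 4 = 10 - 4 = 6)
((-68 - 260*n(-6, 17)) - 275324)/(199395 - 391414) = ((-68 - 260*6) - 275324)/(199395 - 391414) = ((-68 - 1560) - 275324)/(-192019) = (-1628 - 275324)*(-1/192019) = -276952*(-1/192019) = 276952/192019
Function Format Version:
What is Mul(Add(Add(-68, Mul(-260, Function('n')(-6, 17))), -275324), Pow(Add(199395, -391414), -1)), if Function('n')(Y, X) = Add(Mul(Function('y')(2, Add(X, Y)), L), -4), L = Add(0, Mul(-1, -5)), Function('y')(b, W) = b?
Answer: Rational(276952, 192019) ≈ 1.4423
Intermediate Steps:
L = 5 (L = Add(0, 5) = 5)
Function('n')(Y, X) = 6 (Function('n')(Y, X) = Add(Mul(2, 5), -4) = Add(10, -4) = 6)
Mul(Add(Add(-68, Mul(-260, Function('n')(-6, 17))), -275324), Pow(Add(199395, -391414), -1)) = Mul(Add(Add(-68, Mul(-260, 6)), -275324), Pow(Add(199395, -391414), -1)) = Mul(Add(Add(-68, -1560), -275324), Pow(-192019, -1)) = Mul(Add(-1628, -275324), Rational(-1, 192019)) = Mul(-276952, Rational(-1, 192019)) = Rational(276952, 192019)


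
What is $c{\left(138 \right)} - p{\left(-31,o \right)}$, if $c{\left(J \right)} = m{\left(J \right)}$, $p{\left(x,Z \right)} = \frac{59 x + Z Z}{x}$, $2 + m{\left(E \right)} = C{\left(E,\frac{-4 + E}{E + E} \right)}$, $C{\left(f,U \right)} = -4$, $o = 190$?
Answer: $\frac{34085}{31} \approx 1099.5$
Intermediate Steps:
$m{\left(E \right)} = -6$ ($m{\left(E \right)} = -2 - 4 = -6$)
$p{\left(x,Z \right)} = \frac{Z^{2} + 59 x}{x}$ ($p{\left(x,Z \right)} = \frac{59 x + Z^{2}}{x} = \frac{Z^{2} + 59 x}{x}$)
$c{\left(J \right)} = -6$
$c{\left(138 \right)} - p{\left(-31,o \right)} = -6 - \left(59 + \frac{190^{2}}{-31}\right) = -6 - \left(59 + 36100 \left(- \frac{1}{31}\right)\right) = -6 - \left(59 - \frac{36100}{31}\right) = -6 - - \frac{34271}{31} = -6 + \frac{34271}{31} = \frac{34085}{31}$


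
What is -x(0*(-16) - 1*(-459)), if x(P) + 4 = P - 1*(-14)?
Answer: -469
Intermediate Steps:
x(P) = 10 + P (x(P) = -4 + (P - 1*(-14)) = -4 + (P + 14) = -4 + (14 + P) = 10 + P)
-x(0*(-16) - 1*(-459)) = -(10 + (0*(-16) - 1*(-459))) = -(10 + (0 + 459)) = -(10 + 459) = -1*469 = -469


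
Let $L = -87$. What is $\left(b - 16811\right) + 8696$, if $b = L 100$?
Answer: $-16815$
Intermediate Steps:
$b = -8700$ ($b = \left(-87\right) 100 = -8700$)
$\left(b - 16811\right) + 8696 = \left(-8700 - 16811\right) + 8696 = -25511 + 8696 = -16815$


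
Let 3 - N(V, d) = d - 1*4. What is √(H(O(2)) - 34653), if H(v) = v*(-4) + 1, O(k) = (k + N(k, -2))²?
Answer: 24*I*√61 ≈ 187.45*I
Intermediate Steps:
N(V, d) = 7 - d (N(V, d) = 3 - (d - 1*4) = 3 - (d - 4) = 3 - (-4 + d) = 3 + (4 - d) = 7 - d)
O(k) = (9 + k)² (O(k) = (k + (7 - 1*(-2)))² = (k + (7 + 2))² = (k + 9)² = (9 + k)²)
H(v) = 1 - 4*v (H(v) = -4*v + 1 = 1 - 4*v)
√(H(O(2)) - 34653) = √((1 - 4*(9 + 2)²) - 34653) = √((1 - 4*11²) - 34653) = √((1 - 4*121) - 34653) = √((1 - 484) - 34653) = √(-483 - 34653) = √(-35136) = 24*I*√61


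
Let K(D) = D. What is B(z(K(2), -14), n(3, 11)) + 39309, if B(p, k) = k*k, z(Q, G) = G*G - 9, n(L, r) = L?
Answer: 39318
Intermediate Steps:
z(Q, G) = -9 + G**2 (z(Q, G) = G**2 - 9 = -9 + G**2)
B(p, k) = k**2
B(z(K(2), -14), n(3, 11)) + 39309 = 3**2 + 39309 = 9 + 39309 = 39318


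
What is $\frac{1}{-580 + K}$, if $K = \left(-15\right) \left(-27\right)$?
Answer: $- \frac{1}{175} \approx -0.0057143$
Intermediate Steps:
$K = 405$
$\frac{1}{-580 + K} = \frac{1}{-580 + 405} = \frac{1}{-175} = - \frac{1}{175}$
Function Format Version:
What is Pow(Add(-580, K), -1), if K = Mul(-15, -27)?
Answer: Rational(-1, 175) ≈ -0.0057143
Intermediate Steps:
K = 405
Pow(Add(-580, K), -1) = Pow(Add(-580, 405), -1) = Pow(-175, -1) = Rational(-1, 175)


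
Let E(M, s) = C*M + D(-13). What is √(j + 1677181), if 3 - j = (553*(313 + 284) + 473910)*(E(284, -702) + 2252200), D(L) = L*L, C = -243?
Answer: I*√1755528702023 ≈ 1.325e+6*I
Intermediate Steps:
D(L) = L²
E(M, s) = 169 - 243*M (E(M, s) = -243*M + (-13)² = -243*M + 169 = 169 - 243*M)
j = -1755530379204 (j = 3 - (553*(313 + 284) + 473910)*((169 - 243*284) + 2252200) = 3 - (553*597 + 473910)*((169 - 69012) + 2252200) = 3 - (330141 + 473910)*(-68843 + 2252200) = 3 - 804051*2183357 = 3 - 1*1755530379207 = 3 - 1755530379207 = -1755530379204)
√(j + 1677181) = √(-1755530379204 + 1677181) = √(-1755528702023) = I*√1755528702023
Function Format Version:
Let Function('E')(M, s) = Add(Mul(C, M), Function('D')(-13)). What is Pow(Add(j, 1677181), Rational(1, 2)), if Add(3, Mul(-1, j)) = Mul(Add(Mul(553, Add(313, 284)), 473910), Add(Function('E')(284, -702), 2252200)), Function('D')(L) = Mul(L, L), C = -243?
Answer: Mul(I, Pow(1755528702023, Rational(1, 2))) ≈ Mul(1.3250e+6, I)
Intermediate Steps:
Function('D')(L) = Pow(L, 2)
Function('E')(M, s) = Add(169, Mul(-243, M)) (Function('E')(M, s) = Add(Mul(-243, M), Pow(-13, 2)) = Add(Mul(-243, M), 169) = Add(169, Mul(-243, M)))
j = -1755530379204 (j = Add(3, Mul(-1, Mul(Add(Mul(553, Add(313, 284)), 473910), Add(Add(169, Mul(-243, 284)), 2252200)))) = Add(3, Mul(-1, Mul(Add(Mul(553, 597), 473910), Add(Add(169, -69012), 2252200)))) = Add(3, Mul(-1, Mul(Add(330141, 473910), Add(-68843, 2252200)))) = Add(3, Mul(-1, Mul(804051, 2183357))) = Add(3, Mul(-1, 1755530379207)) = Add(3, -1755530379207) = -1755530379204)
Pow(Add(j, 1677181), Rational(1, 2)) = Pow(Add(-1755530379204, 1677181), Rational(1, 2)) = Pow(-1755528702023, Rational(1, 2)) = Mul(I, Pow(1755528702023, Rational(1, 2)))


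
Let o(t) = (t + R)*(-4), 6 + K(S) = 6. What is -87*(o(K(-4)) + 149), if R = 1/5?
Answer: -64467/5 ≈ -12893.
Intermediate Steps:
K(S) = 0 (K(S) = -6 + 6 = 0)
R = 1/5 ≈ 0.20000
o(t) = -4/5 - 4*t (o(t) = (t + 1/5)*(-4) = (1/5 + t)*(-4) = -4/5 - 4*t)
-87*(o(K(-4)) + 149) = -87*((-4/5 - 4*0) + 149) = -87*((-4/5 + 0) + 149) = -87*(-4/5 + 149) = -87*741/5 = -64467/5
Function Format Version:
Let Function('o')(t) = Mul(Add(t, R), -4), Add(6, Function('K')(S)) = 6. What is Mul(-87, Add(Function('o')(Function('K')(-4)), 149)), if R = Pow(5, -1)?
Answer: Rational(-64467, 5) ≈ -12893.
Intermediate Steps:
Function('K')(S) = 0 (Function('K')(S) = Add(-6, 6) = 0)
R = Rational(1, 5) ≈ 0.20000
Function('o')(t) = Add(Rational(-4, 5), Mul(-4, t)) (Function('o')(t) = Mul(Add(t, Rational(1, 5)), -4) = Mul(Add(Rational(1, 5), t), -4) = Add(Rational(-4, 5), Mul(-4, t)))
Mul(-87, Add(Function('o')(Function('K')(-4)), 149)) = Mul(-87, Add(Add(Rational(-4, 5), Mul(-4, 0)), 149)) = Mul(-87, Add(Add(Rational(-4, 5), 0), 149)) = Mul(-87, Add(Rational(-4, 5), 149)) = Mul(-87, Rational(741, 5)) = Rational(-64467, 5)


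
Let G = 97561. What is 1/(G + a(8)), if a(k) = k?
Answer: 1/97569 ≈ 1.0249e-5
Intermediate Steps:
1/(G + a(8)) = 1/(97561 + 8) = 1/97569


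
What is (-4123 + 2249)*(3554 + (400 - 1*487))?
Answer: -6497158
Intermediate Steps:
(-4123 + 2249)*(3554 + (400 - 1*487)) = -1874*(3554 + (400 - 487)) = -1874*(3554 - 87) = -1874*3467 = -6497158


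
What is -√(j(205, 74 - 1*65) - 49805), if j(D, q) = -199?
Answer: -6*I*√1389 ≈ -223.62*I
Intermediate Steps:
-√(j(205, 74 - 1*65) - 49805) = -√(-199 - 49805) = -√(-50004) = -6*I*√1389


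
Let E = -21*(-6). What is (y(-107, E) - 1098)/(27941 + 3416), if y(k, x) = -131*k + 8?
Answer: 12927/31357 ≈ 0.41225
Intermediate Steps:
E = 126
y(k, x) = 8 - 131*k
(y(-107, E) - 1098)/(27941 + 3416) = ((8 - 131*(-107)) - 1098)/(27941 + 3416) = ((8 + 14017) - 1098)/31357 = (14025 - 1098)*(1/31357) = 12927*(1/31357) = 12927/31357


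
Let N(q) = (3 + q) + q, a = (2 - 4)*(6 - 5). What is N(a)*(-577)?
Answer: 577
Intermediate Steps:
a = -2 (a = -2*1 = -2)
N(q) = 3 + 2*q
N(a)*(-577) = (3 + 2*(-2))*(-577) = (3 - 4)*(-577) = -1*(-577) = 577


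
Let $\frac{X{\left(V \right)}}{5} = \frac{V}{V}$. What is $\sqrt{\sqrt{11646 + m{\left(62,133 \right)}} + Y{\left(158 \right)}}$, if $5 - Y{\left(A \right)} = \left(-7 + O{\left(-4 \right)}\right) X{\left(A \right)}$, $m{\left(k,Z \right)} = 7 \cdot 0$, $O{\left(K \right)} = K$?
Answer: $\sqrt{60 + 3 \sqrt{1294}} \approx 12.958$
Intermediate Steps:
$m{\left(k,Z \right)} = 0$
$X{\left(V \right)} = 5$ ($X{\left(V \right)} = 5 \frac{V}{V} = 5 \cdot 1 = 5$)
$Y{\left(A \right)} = 60$ ($Y{\left(A \right)} = 5 - \left(-7 - 4\right) 5 = 5 - \left(-11\right) 5 = 5 - -55 = 5 + 55 = 60$)
$\sqrt{\sqrt{11646 + m{\left(62,133 \right)}} + Y{\left(158 \right)}} = \sqrt{\sqrt{11646 + 0} + 60} = \sqrt{\sqrt{11646} + 60} = \sqrt{3 \sqrt{1294} + 60} = \sqrt{60 + 3 \sqrt{1294}}$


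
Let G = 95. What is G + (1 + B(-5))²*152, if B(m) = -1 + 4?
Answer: 2527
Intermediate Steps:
B(m) = 3
G + (1 + B(-5))²*152 = 95 + (1 + 3)²*152 = 95 + 4²*152 = 95 + 16*152 = 95 + 2432 = 2527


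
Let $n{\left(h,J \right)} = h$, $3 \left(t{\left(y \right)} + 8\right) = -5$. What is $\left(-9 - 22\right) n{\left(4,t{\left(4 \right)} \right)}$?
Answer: $-124$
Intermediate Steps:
$t{\left(y \right)} = - \frac{29}{3}$ ($t{\left(y \right)} = -8 + \frac{1}{3} \left(-5\right) = -8 - \frac{5}{3} = - \frac{29}{3}$)
$\left(-9 - 22\right) n{\left(4,t{\left(4 \right)} \right)} = \left(-9 - 22\right) 4 = \left(-31\right) 4 = -124$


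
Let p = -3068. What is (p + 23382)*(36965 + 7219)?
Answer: 897553776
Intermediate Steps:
(p + 23382)*(36965 + 7219) = (-3068 + 23382)*(36965 + 7219) = 20314*44184 = 897553776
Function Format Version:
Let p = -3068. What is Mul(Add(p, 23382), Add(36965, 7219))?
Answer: 897553776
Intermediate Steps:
Mul(Add(p, 23382), Add(36965, 7219)) = Mul(Add(-3068, 23382), Add(36965, 7219)) = Mul(20314, 44184) = 897553776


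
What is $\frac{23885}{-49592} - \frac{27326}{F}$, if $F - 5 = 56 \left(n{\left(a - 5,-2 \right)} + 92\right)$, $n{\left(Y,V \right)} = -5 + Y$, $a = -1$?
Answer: $- \frac{1463612777}{225197272} \approx -6.4992$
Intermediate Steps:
$F = 4541$ ($F = 5 + 56 \left(\left(-5 - 6\right) + 92\right) = 5 + 56 \left(-11 + 92\right) = 5 + 56 \cdot 81 = 5 + 4536 = 4541$)
$\frac{23885}{-49592} - \frac{27326}{F} = \frac{23885}{-49592} - \frac{27326}{4541} = 23885 \left(- \frac{1}{49592}\right) - \frac{27326}{4541} = - \frac{23885}{49592} - \frac{27326}{4541} = - \frac{1463612777}{225197272}$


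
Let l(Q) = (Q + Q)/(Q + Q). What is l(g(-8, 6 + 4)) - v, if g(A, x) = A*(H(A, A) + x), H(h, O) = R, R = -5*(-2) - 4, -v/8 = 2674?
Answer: 21393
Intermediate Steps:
v = -21392 (v = -8*2674 = -21392)
R = 6 (R = 10 - 4 = 6)
H(h, O) = 6
g(A, x) = A*(6 + x)
l(Q) = 1 (l(Q) = (2*Q)/((2*Q)) = (2*Q)*(1/(2*Q)) = 1)
l(g(-8, 6 + 4)) - v = 1 - 1*(-21392) = 1 + 21392 = 21393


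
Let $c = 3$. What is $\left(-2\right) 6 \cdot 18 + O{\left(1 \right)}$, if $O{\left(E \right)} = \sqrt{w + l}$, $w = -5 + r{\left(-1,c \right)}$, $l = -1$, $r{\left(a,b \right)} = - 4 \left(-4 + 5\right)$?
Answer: $-216 + i \sqrt{10} \approx -216.0 + 3.1623 i$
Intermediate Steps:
$r{\left(a,b \right)} = -4$ ($r{\left(a,b \right)} = \left(-4\right) 1 = -4$)
$w = -9$ ($w = -5 - 4 = -9$)
$O{\left(E \right)} = i \sqrt{10}$ ($O{\left(E \right)} = \sqrt{-9 - 1} = \sqrt{-10} = i \sqrt{10}$)
$\left(-2\right) 6 \cdot 18 + O{\left(1 \right)} = \left(-2\right) 6 \cdot 18 + i \sqrt{10} = \left(-12\right) 18 + i \sqrt{10} = -216 + i \sqrt{10}$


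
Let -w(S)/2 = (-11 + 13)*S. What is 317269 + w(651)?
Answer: 314665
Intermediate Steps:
w(S) = -4*S (w(S) = -2*(-11 + 13)*S = -4*S)
317269 + w(651) = 317269 - 4*651 = 317269 - 2604 = 314665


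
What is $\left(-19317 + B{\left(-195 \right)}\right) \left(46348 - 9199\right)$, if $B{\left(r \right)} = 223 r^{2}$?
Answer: $314290124442$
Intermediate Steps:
$\left(-19317 + B{\left(-195 \right)}\right) \left(46348 - 9199\right) = \left(-19317 + 223 \left(-195\right)^{2}\right) \left(46348 - 9199\right) = \left(-19317 + 223 \cdot 38025\right) 37149 = \left(-19317 + 8479575\right) 37149 = 8460258 \cdot 37149 = 314290124442$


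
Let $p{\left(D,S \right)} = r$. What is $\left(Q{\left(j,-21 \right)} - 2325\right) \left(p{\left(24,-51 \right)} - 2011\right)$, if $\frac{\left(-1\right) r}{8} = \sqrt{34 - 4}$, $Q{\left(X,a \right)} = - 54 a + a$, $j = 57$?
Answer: $2437332 + 9696 \sqrt{30} \approx 2.4904 \cdot 10^{6}$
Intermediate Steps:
$Q{\left(X,a \right)} = - 53 a$
$r = - 8 \sqrt{30}$ ($r = - 8 \sqrt{34 - 4} = - 8 \sqrt{30} \approx -43.818$)
$p{\left(D,S \right)} = - 8 \sqrt{30}$
$\left(Q{\left(j,-21 \right)} - 2325\right) \left(p{\left(24,-51 \right)} - 2011\right) = \left(\left(-53\right) \left(-21\right) - 2325\right) \left(- 8 \sqrt{30} - 2011\right) = \left(1113 - 2325\right) \left(-2011 - 8 \sqrt{30}\right) = - 1212 \left(-2011 - 8 \sqrt{30}\right) = 2437332 + 9696 \sqrt{30}$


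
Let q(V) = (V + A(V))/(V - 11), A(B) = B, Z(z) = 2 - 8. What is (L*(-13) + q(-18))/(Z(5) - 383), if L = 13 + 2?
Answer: 5619/11281 ≈ 0.49809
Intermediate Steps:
Z(z) = -6
L = 15
q(V) = 2*V/(-11 + V) (q(V) = (V + V)/(V - 11) = (2*V)/(-11 + V) = 2*V/(-11 + V))
(L*(-13) + q(-18))/(Z(5) - 383) = (15*(-13) + 2*(-18)/(-11 - 18))/(-6 - 383) = (-195 + 2*(-18)/(-29))/(-389) = (-195 + 2*(-18)*(-1/29))*(-1/389) = (-195 + 36/29)*(-1/389) = -5619/29*(-1/389) = 5619/11281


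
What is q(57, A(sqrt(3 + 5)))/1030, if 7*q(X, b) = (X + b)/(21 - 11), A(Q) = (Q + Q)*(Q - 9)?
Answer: 73/72100 - 9*sqrt(2)/18025 ≈ 0.00030636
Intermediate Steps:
A(Q) = 2*Q*(-9 + Q) (A(Q) = (2*Q)*(-9 + Q) = 2*Q*(-9 + Q))
q(X, b) = X/70 + b/70 (q(X, b) = ((X + b)/(21 - 11))/7 = ((X + b)/10)/7 = ((X + b)*(1/10))/7 = (X/10 + b/10)/7 = X/70 + b/70)
q(57, A(sqrt(3 + 5)))/1030 = ((1/70)*57 + (2*sqrt(3 + 5)*(-9 + sqrt(3 + 5)))/70)/1030 = (57/70 + (2*sqrt(8)*(-9 + sqrt(8)))/70)*(1/1030) = (57/70 + (2*(2*sqrt(2))*(-9 + 2*sqrt(2)))/70)*(1/1030) = (57/70 + (4*sqrt(2)*(-9 + 2*sqrt(2)))/70)*(1/1030) = (57/70 + 2*sqrt(2)*(-9 + 2*sqrt(2))/35)*(1/1030) = 57/72100 + sqrt(2)*(-9 + 2*sqrt(2))/18025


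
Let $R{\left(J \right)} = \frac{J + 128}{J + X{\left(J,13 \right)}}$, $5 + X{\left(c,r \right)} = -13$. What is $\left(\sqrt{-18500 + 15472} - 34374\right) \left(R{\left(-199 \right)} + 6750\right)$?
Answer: $- \frac{50351757054}{217} + \frac{2929642 i \sqrt{757}}{217} \approx -2.3204 \cdot 10^{8} + 3.7145 \cdot 10^{5} i$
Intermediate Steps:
$X{\left(c,r \right)} = -18$ ($X{\left(c,r \right)} = -5 - 13 = -18$)
$R{\left(J \right)} = \frac{128 + J}{-18 + J}$ ($R{\left(J \right)} = \frac{J + 128}{J - 18} = \frac{128 + J}{-18 + J}$)
$\left(\sqrt{-18500 + 15472} - 34374\right) \left(R{\left(-199 \right)} + 6750\right) = \left(\sqrt{-18500 + 15472} - 34374\right) \left(\frac{128 - 199}{-18 - 199} + 6750\right) = \left(\sqrt{-3028} - 34374\right) \left(\frac{1}{-217} \left(-71\right) + 6750\right) = \left(2 i \sqrt{757} - 34374\right) \left(\left(- \frac{1}{217}\right) \left(-71\right) + 6750\right) = \left(-34374 + 2 i \sqrt{757}\right) \left(\frac{71}{217} + 6750\right) = \left(-34374 + 2 i \sqrt{757}\right) \frac{1464821}{217} = - \frac{50351757054}{217} + \frac{2929642 i \sqrt{757}}{217}$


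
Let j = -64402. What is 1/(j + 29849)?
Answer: -1/34553 ≈ -2.8941e-5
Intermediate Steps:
1/(j + 29849) = 1/(-64402 + 29849) = 1/(-34553) = -1/34553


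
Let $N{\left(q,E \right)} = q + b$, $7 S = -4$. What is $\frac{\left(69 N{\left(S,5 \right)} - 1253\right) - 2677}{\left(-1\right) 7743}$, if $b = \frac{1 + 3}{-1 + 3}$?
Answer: $\frac{8940}{18067} \approx 0.49482$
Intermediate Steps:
$S = - \frac{4}{7}$ ($S = \frac{1}{7} \left(-4\right) = - \frac{4}{7} \approx -0.57143$)
$b = 2$ ($b = \frac{4}{2} = 4 \cdot \frac{1}{2} = 2$)
$N{\left(q,E \right)} = 2 + q$ ($N{\left(q,E \right)} = q + 2 = 2 + q$)
$\frac{\left(69 N{\left(S,5 \right)} - 1253\right) - 2677}{\left(-1\right) 7743} = \frac{\left(69 \left(2 - \frac{4}{7}\right) - 1253\right) - 2677}{\left(-1\right) 7743} = \frac{\left(69 \cdot \frac{10}{7} - 1253\right) - 2677}{-7743} = \left(\left(\frac{690}{7} - 1253\right) - 2677\right) \left(- \frac{1}{7743}\right) = \left(- \frac{8081}{7} - 2677\right) \left(- \frac{1}{7743}\right) = \left(- \frac{26820}{7}\right) \left(- \frac{1}{7743}\right) = \frac{8940}{18067}$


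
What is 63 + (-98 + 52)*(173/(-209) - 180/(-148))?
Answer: 348995/7733 ≈ 45.131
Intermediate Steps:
63 + (-98 + 52)*(173/(-209) - 180/(-148)) = 63 - 46*(173*(-1/209) - 180*(-1/148)) = 63 - 46*(-173/209 + 45/37) = 63 - 46*3004/7733 = 63 - 138184/7733 = 348995/7733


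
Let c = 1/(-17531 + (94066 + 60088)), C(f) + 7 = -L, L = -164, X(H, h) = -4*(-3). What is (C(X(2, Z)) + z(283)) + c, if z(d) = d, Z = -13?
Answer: 60114121/136623 ≈ 440.00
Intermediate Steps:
X(H, h) = 12
C(f) = 157 (C(f) = -7 - 1*(-164) = -7 + 164 = 157)
c = 1/136623 (c = 1/(-17531 + 154154) = 1/136623 ≈ 7.3194e-6)
(C(X(2, Z)) + z(283)) + c = (157 + 283) + 1/136623 = 440 + 1/136623 = 60114121/136623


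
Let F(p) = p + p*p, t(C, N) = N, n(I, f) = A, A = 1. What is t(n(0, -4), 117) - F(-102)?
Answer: -10185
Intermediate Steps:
n(I, f) = 1
F(p) = p + p**2
t(n(0, -4), 117) - F(-102) = 117 - (-102)*(1 - 102) = 117 - (-102)*(-101) = 117 - 1*10302 = 117 - 10302 = -10185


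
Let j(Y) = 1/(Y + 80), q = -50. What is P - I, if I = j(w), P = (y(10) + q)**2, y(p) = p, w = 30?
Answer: 175999/110 ≈ 1600.0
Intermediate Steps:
j(Y) = 1/(80 + Y)
P = 1600 (P = (10 - 50)**2 = (-40)**2 = 1600)
I = 1/110 (I = 1/(80 + 30) = 1/110 ≈ 0.0090909)
P - I = 1600 - 1*1/110 = 1600 - 1/110 = 175999/110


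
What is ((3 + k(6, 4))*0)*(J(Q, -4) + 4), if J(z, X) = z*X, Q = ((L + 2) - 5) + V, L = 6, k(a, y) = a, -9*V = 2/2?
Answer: 0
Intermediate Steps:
V = -⅑ (V = -2/(9*2) = -⅑*1 = -⅑ ≈ -0.11111)
Q = 26/9 (Q = ((6 + 2) - 5) - ⅑ = (8 - 5) - ⅑ = 3 - ⅑ = 26/9 ≈ 2.8889)
J(z, X) = X*z
((3 + k(6, 4))*0)*(J(Q, -4) + 4) = ((3 + 6)*0)*(-4*26/9 + 4) = (9*0)*(-104/9 + 4) = 0*(-68/9) = 0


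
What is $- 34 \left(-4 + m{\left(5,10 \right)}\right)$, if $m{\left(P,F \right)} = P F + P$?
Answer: $-1734$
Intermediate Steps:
$m{\left(P,F \right)} = P + F P$ ($m{\left(P,F \right)} = F P + P = P + F P$)
$- 34 \left(-4 + m{\left(5,10 \right)}\right) = - 34 \left(-4 + 5 \left(1 + 10\right)\right) = - 34 \left(-4 + 5 \cdot 11\right) = - 34 \left(-4 + 55\right) = \left(-34\right) 51 = -1734$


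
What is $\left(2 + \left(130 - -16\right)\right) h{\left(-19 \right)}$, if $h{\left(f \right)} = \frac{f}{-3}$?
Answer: $\frac{2812}{3} \approx 937.33$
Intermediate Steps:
$h{\left(f \right)} = - \frac{f}{3}$ ($h{\left(f \right)} = f \left(- \frac{1}{3}\right) = - \frac{f}{3}$)
$\left(2 + \left(130 - -16\right)\right) h{\left(-19 \right)} = \left(2 + \left(130 - -16\right)\right) \left(\left(- \frac{1}{3}\right) \left(-19\right)\right) = \left(2 + \left(130 + 16\right)\right) \frac{19}{3} = \left(2 + 146\right) \frac{19}{3} = 148 \cdot \frac{19}{3} = \frac{2812}{3}$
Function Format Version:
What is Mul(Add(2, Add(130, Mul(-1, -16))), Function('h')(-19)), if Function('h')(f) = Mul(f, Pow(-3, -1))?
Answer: Rational(2812, 3) ≈ 937.33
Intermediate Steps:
Function('h')(f) = Mul(Rational(-1, 3), f) (Function('h')(f) = Mul(f, Rational(-1, 3)) = Mul(Rational(-1, 3), f))
Mul(Add(2, Add(130, Mul(-1, -16))), Function('h')(-19)) = Mul(Add(2, Add(130, Mul(-1, -16))), Mul(Rational(-1, 3), -19)) = Mul(Add(2, Add(130, 16)), Rational(19, 3)) = Mul(Add(2, 146), Rational(19, 3)) = Mul(148, Rational(19, 3)) = Rational(2812, 3)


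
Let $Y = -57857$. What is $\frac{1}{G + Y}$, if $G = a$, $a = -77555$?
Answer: $- \frac{1}{135412} \approx -7.3849 \cdot 10^{-6}$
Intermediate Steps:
$G = -77555$
$\frac{1}{G + Y} = \frac{1}{-77555 - 57857} = \frac{1}{-135412} = - \frac{1}{135412}$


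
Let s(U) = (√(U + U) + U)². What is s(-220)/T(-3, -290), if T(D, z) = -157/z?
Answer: 13908400/157 - 255200*I*√110/157 ≈ 88589.0 - 17048.0*I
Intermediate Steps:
s(U) = (U + √2*√U)² (s(U) = (√(2*U) + U)² = (√2*√U + U)² = (U + √2*√U)²)
s(-220)/T(-3, -290) = (-220 + √2*√(-220))²/((-157/(-290))) = (-220 + √2*(2*I*√55))²/((-157*(-1/290))) = (-220 + 2*I*√110)²/(157/290) = (-220 + 2*I*√110)²*(290/157) = 290*(-220 + 2*I*√110)²/157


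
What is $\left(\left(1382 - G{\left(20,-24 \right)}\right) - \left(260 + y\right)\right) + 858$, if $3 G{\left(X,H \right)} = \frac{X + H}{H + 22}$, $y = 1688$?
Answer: $\frac{874}{3} \approx 291.33$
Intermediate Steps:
$G{\left(X,H \right)} = \frac{H + X}{3 \left(22 + H\right)}$ ($G{\left(X,H \right)} = \frac{\left(X + H\right) \frac{1}{H + 22}}{3} = \frac{\left(H + X\right) \frac{1}{22 + H}}{3} = \frac{\frac{1}{22 + H} \left(H + X\right)}{3} = \frac{H + X}{3 \left(22 + H\right)}$)
$\left(\left(1382 - G{\left(20,-24 \right)}\right) - \left(260 + y\right)\right) + 858 = \left(\left(1382 - \frac{-24 + 20}{3 \left(22 - 24\right)}\right) - 1948\right) + 858 = \left(\left(1382 - \frac{1}{3} \frac{1}{-2} \left(-4\right)\right) - 1948\right) + 858 = \left(\left(1382 - \frac{1}{3} \left(- \frac{1}{2}\right) \left(-4\right)\right) - 1948\right) + 858 = \left(\left(1382 - \frac{2}{3}\right) - 1948\right) + 858 = \left(\frac{4144}{3} - 1948\right) + 858 = - \frac{1700}{3} + 858 = \frac{874}{3}$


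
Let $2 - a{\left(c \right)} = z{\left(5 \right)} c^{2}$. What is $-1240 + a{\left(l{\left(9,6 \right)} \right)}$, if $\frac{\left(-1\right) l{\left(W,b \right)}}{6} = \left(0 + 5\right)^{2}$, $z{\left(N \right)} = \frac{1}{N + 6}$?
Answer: $- \frac{36118}{11} \approx -3283.5$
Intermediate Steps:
$z{\left(N \right)} = \frac{1}{6 + N}$
$l{\left(W,b \right)} = -150$ ($l{\left(W,b \right)} = - 6 \left(0 + 5\right)^{2} = - 6 \cdot 5^{2} = \left(-6\right) 25 = -150$)
$a{\left(c \right)} = 2 - \frac{c^{2}}{11}$ ($a{\left(c \right)} = 2 - \frac{c^{2}}{6 + 5} = 2 - \frac{c^{2}}{11}$)
$-1240 + a{\left(l{\left(9,6 \right)} \right)} = -1240 + \left(2 - \frac{\left(-150\right)^{2}}{11}\right) = -1240 + \left(2 - \frac{22500}{11}\right) = -1240 - \frac{22478}{11} = - \frac{36118}{11}$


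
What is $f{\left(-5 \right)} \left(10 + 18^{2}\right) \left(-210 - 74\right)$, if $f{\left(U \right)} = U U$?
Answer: $-2371400$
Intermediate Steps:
$f{\left(U \right)} = U^{2}$
$f{\left(-5 \right)} \left(10 + 18^{2}\right) \left(-210 - 74\right) = \left(-5\right)^{2} \left(10 + 18^{2}\right) \left(-210 - 74\right) = 25 \left(10 + 324\right) \left(-284\right) = 25 \cdot 334 \left(-284\right) = 25 \left(-94856\right) = -2371400$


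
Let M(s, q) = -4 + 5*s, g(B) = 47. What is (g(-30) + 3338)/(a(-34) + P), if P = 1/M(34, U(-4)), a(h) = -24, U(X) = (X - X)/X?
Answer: -561910/3983 ≈ -141.08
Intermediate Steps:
U(X) = 0 (U(X) = 0/X = 0)
P = 1/166 (P = 1/(-4 + 5*34) = 1/(-4 + 170) = 1/166 ≈ 0.0060241)
(g(-30) + 3338)/(a(-34) + P) = (47 + 3338)/(-24 + 1/166) = 3385/(-3983/166) = 3385*(-166/3983) = -561910/3983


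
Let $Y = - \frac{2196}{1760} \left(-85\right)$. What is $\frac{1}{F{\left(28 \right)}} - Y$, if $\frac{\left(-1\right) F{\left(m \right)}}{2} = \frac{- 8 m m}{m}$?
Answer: $- \frac{522637}{4928} \approx -106.05$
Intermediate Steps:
$F{\left(m \right)} = 16 m$ ($F{\left(m \right)} = - 2 \frac{- 8 m m}{m} = - 2 \frac{\left(-8\right) m^{2}}{m} = - 2 \left(- 8 m\right) = 16 m$)
$Y = \frac{9333}{88}$ ($Y = \left(-2196\right) \frac{1}{1760} \left(-85\right) = \left(- \frac{549}{440}\right) \left(-85\right) = \frac{9333}{88} \approx 106.06$)
$\frac{1}{F{\left(28 \right)}} - Y = \frac{1}{16 \cdot 28} - \frac{9333}{88} = \frac{1}{448} - \frac{9333}{88} = - \frac{522637}{4928}$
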